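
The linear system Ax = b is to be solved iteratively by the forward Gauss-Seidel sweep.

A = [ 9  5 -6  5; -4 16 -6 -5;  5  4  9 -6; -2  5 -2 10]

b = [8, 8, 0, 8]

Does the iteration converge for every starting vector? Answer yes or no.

yes

Let D = diag(9, 16, 9, 10); L, U the strict triangles.
Gauss-Seidel: T = -(D+L)⁻¹U, row 0 first, T[0,2] = -(-6)/(9) = +0.6667; later rows by forward substitution.
  T[0,:] = [+0.0000, -0.5556, +0.6667, -0.5556]
  T[1,:] = [+0.0000, -0.1389, +0.5417, +0.1736]
  T[2,:] = [+0.0000, +0.3704, -0.6111, +0.8981]
  T[3,:] = [+0.0000, +0.0324, -0.2597, -0.0183]
eigenvalue magnitudes: 0.6398, 0.2084, 0.2084, 0.0000.
ρ = 0.6398; 0.6398 < 1: convergent.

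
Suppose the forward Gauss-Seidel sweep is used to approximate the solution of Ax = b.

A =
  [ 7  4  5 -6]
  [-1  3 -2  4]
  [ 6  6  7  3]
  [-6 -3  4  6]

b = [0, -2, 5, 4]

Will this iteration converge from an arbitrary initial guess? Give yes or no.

Write A = D+L+U with D = diag(7, 3, 7, 6).
GS T = -(D+L)⁻¹U: row 0 first, T[0,1] = -(4)/(7) = -0.5714; later rows by forward substitution.
  T[0,:] = [+0.0000, -0.5714, -0.7143, +0.8571]
  T[1,:] = [+0.0000, -0.1905, +0.4286, -1.0476]
  T[2,:] = [+0.0000, +0.6531, +0.2449, -0.2653]
  T[3,:] = [+0.0000, -1.1020, -0.6633, +0.5102]
|λ(T)| sorted: 1.6274, 0.9581, 0.1047, 0.0000.
spectral radius ρ = 1.6274; 1.6274 > 1: divergent.

no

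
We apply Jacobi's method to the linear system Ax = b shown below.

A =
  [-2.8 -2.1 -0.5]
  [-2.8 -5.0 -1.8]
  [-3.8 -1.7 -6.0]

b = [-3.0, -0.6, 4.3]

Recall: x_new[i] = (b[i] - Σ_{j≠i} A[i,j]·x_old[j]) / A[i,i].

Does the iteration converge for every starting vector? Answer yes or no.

Write A = D+L+U with D = diag(-2.8, -5, -6).
T_J = -D⁻¹(L+U): T[0,2] = -(-0.5)/(-2.8) = -0.1786; T[0,0] = 0.
  T[0,:] = [+0.0000  -0.7500  -0.1786]
  T[1,:] = [-0.5600  +0.0000  -0.3600]
  T[2,:] = [-0.6333  -0.2833  +0.0000]
moduli |λ_i(T)| = 0.9226, 0.4648, 0.4648.
ρ = 0.9226; 0.9226 < 1: convergent.

yes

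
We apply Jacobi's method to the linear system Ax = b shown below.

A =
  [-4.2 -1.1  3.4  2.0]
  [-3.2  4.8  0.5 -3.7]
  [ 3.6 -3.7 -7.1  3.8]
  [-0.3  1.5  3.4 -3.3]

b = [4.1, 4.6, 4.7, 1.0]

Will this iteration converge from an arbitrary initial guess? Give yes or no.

Split A = D + L + U, D = diag(-4.2, 4.8, -7.1, -3.3).
Jacobi: T = -D⁻¹(L+U), T[3,0] = -(-0.3)/(-3.3) = -0.0909; T[3,3] = 0.
  T[0,:] = [+0.0000 -0.2619 +0.8095 +0.4762]
  T[1,:] = [+0.6667 +0.0000 -0.1042 +0.7708]
  T[2,:] = [+0.5070 -0.5211 +0.0000 +0.5352]
  T[3,:] = [-0.0909 +0.4545 +1.0303 +0.0000]
|roots of det(T-λI)|: 1.1441, 0.7418, 0.7418, 0.2748.
spectral radius ρ = 1.1441; 1.1441 > 1: divergent.

no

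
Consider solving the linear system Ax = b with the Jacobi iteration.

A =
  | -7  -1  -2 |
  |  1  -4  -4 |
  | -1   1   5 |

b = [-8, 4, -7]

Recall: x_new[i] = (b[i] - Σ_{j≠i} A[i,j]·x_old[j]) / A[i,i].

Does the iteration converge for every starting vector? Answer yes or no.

Let D = diag(-7, -4, 5); L, U the strict triangles.
T_J = -D⁻¹(L+U): T[2,0] = -(-1)/(5) = +0.2000; T[2,2] = 0.
  T[0,:] = [+0.0000 -0.1429 -0.2857]
  T[1,:] = [+0.2500 +0.0000 -1.0000]
  T[2,:] = [+0.2000 -0.2000 +0.0000]
eigenvalue magnitudes: 0.4499, 0.3086, 0.3086.
ρ(T) = max|λ| = 0.4499; 0.4499 < 1 ⇒ converges.

yes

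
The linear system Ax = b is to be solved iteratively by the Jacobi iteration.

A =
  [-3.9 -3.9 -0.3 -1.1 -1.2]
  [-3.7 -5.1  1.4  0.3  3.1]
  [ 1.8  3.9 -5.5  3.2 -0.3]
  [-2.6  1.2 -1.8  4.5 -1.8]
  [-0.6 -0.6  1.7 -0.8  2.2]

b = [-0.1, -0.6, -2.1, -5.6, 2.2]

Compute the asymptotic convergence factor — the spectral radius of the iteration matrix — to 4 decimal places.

1.3089

Split A = D + L + U, D = diag(-3.9, -5.1, -5.5, 4.5, 2.2).
Jacobi: T = -D⁻¹(L+U), T[3,4] = -(-1.8)/(4.5) = +0.4000; T[3,3] = 0.
  T[0,:] = [+0.0000  -1.0000  -0.0769  -0.2821  -0.3077]
  T[1,:] = [-0.7255  +0.0000  +0.2745  +0.0588  +0.6078]
  T[2,:] = [+0.3273  +0.7091  +0.0000  +0.5818  -0.0545]
  T[3,:] = [+0.5778  -0.2667  +0.4000  +0.0000  +0.4000]
  T[4,:] = [+0.2727  +0.2727  -0.7727  +0.3636  +0.0000]
eigenvalue magnitudes: 1.3089, 0.8149, 0.8149, 0.5690, 0.4828.
spectral radius ρ = 1.3089; 1.3089 > 1: divergent.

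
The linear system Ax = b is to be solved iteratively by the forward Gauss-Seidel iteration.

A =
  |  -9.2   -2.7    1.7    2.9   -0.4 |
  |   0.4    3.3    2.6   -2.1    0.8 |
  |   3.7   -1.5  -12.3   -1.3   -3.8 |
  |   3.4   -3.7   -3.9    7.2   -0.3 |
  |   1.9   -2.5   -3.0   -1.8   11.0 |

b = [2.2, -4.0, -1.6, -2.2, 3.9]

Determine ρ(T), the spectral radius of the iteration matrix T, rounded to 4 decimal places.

0.6179

Let D = diag(-9.2, 3.3, -12.3, 7.2, 11); L, U the strict triangles.
T_GS = -(D+L)⁻¹U: row 0 first, T[0,4] = -(-0.4)/(-9.2) = -0.0435; later rows by forward substitution.
  T[0,:] = [+0.0000  -0.2935  +0.1848  +0.3152  -0.0435]
  T[1,:] = [+0.0000  +0.0356  -0.8103  +0.5982  -0.2372]
  T[2,:] = [+0.0000  -0.0926  +0.1544  -0.0838  -0.2931]
  T[3,:] = [+0.0000  +0.1067  -0.4200  +0.1131  -0.2184]
  T[4,:] = [+0.0000  +0.0510  -0.2427  +0.0772  -0.1621]
eigenvalue magnitudes: 0.6179, 0.2789, 0.1926, 0.0053, 0.0000.
ρ = 0.6179; 0.6179 < 1, so it converges for any x₀.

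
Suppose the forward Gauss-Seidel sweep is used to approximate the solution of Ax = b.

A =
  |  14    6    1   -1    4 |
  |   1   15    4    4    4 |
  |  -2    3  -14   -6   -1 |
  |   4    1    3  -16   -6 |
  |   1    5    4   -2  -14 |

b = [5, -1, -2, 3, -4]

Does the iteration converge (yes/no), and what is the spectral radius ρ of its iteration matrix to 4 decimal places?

yes, ρ = 0.5456

Diagonal D = diag(14, 15, -14, -16, -14); L, U strict lower/upper.
Gauss-Seidel: T = -(D+L)⁻¹U, row 0 first, T[0,4] = -(4)/(14) = -0.2857; later rows by forward substitution.
  T[0,:] = [+0.0000  -0.4286  -0.0714  +0.0714  -0.2857]
  T[1,:] = [+0.0000  +0.0286  -0.2619  -0.2714  -0.2476]
  T[2,:] = [+0.0000  +0.0673  -0.0459  -0.4969  -0.0837]
  T[3,:] = [+0.0000  -0.0927  -0.0428  -0.0923  -0.4776]
  T[4,:] = [+0.0000  +0.0121  -0.1056  -0.2206  -0.0645]
moduli |λ_i(T)| = 0.5456, 0.2362, 0.2362, 0.0431, 0.0000.
ρ = 0.5456; 0.5456 < 1, so it converges for any x₀.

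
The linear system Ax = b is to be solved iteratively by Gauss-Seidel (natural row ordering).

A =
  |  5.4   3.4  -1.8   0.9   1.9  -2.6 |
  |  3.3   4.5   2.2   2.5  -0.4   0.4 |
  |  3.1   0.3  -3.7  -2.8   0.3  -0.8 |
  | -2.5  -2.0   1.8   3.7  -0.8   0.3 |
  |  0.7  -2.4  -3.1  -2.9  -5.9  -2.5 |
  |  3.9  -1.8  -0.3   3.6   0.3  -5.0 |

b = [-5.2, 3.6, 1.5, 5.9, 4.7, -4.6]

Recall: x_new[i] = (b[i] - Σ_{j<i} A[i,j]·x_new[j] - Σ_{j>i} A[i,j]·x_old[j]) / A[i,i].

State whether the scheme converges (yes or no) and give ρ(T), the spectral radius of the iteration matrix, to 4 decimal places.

Split A = D + L + U, D = diag(5.4, 4.5, -3.7, 3.7, -5.9, -5).
GS T = -(D+L)⁻¹U: row 0 first, T[0,4] = -(1.9)/(5.4) = -0.3519; later rows by forward substitution.
  T[0,:] = [+0.0000 -0.6296 +0.3333 -0.1667 -0.3519 +0.4815]
  T[1,:] = [+0.0000 +0.4617 -0.7333 -0.4333 +0.3469 -0.4420]
  T[2,:] = [+0.0000 -0.4901 +0.2198 -0.9315 -0.1856 +0.1514]
  T[3,:] = [+0.0000 +0.0626 -0.2781 +0.1063 +0.2563 -0.0683]
  T[4,:] = [+0.0000 -0.0358 +0.3591 +0.5937 -0.2113 -0.2328]
  T[5,:] = [+0.0000 -0.5850 +0.3321 +0.1941 -0.2164 +0.4624]
eigenvalue magnitudes: 1.3437, 0.7362, 0.3106, 0.3106, 0.1744, 0.0000.
spectral radius ρ = 1.3437; 1.3437 > 1 ⇒ diverges.

no, ρ = 1.3437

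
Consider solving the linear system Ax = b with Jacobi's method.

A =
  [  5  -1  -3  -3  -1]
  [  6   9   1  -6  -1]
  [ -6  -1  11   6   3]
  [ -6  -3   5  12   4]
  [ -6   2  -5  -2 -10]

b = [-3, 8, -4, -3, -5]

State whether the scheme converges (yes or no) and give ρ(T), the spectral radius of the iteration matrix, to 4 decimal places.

no, ρ = 1.2029

Diagonal D = diag(5, 9, 11, 12, -10); L, U strict lower/upper.
T_J = -D⁻¹(L+U): T[0,4] = -(-1)/(5) = +0.2000; T[0,0] = 0.
  T[0,:] = [+0.0000, +0.2000, +0.6000, +0.6000, +0.2000]
  T[1,:] = [-0.6667, +0.0000, -0.1111, +0.6667, +0.1111]
  T[2,:] = [+0.5455, +0.0909, +0.0000, -0.5455, -0.2727]
  T[3,:] = [+0.5000, +0.2500, -0.4167, +0.0000, -0.3333]
  T[4,:] = [-0.6000, +0.2000, -0.5000, -0.2000, +0.0000]
|λ(T)| sorted: 1.2029, 0.6687, 0.4693, 0.2761, 0.2761.
ρ(T) = max|λ| = 1.2029; 1.2029 > 1 ⇒ diverges.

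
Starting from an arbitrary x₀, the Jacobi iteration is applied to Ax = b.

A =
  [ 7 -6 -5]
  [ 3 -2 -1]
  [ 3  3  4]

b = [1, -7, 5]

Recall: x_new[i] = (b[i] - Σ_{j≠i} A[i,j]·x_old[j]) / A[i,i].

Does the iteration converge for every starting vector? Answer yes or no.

Let D = diag(7, -2, 4); L, U the strict triangles.
Jacobi: T = -D⁻¹(L+U), T[0,2] = -(-5)/(7) = +0.7143; T[0,0] = 0.
  T[0,:] = [+0.0000  +0.8571  +0.7143]
  T[1,:] = [+1.5000  +0.0000  -0.5000]
  T[2,:] = [-0.7500  -0.7500  +0.0000]
|eigenvalues of T|: 1.2315, 0.6257, 0.6257.
ρ(T) = max|λ| = 1.2315; 1.2315 > 1, so it fails to converge.

no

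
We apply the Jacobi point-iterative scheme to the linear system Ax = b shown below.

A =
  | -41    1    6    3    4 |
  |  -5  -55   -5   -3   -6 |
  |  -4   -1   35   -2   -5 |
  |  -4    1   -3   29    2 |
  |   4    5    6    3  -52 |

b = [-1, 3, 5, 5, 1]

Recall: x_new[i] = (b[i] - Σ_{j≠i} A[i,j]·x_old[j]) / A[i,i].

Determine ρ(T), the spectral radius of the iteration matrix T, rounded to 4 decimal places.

Write A = D+L+U with D = diag(-41, -55, 35, 29, -52).
Jacobi: T = -D⁻¹(L+U), T[3,1] = -(1)/(29) = -0.0345; T[3,3] = 0.
  T[0,:] = [+0.0000, +0.0244, +0.1463, +0.0732, +0.0976]
  T[1,:] = [-0.0909, +0.0000, -0.0909, -0.0545, -0.1091]
  T[2,:] = [+0.1143, +0.0286, +0.0000, +0.0571, +0.1429]
  T[3,:] = [+0.1379, -0.0345, +0.1034, +0.0000, -0.0690]
  T[4,:] = [+0.0769, +0.0962, +0.1154, +0.0577, +0.0000]
|roots of det(T-λI)|: 0.2318, 0.1381, 0.0893, 0.0329, 0.0329.
spectral radius ρ = 0.2318; 0.2318 < 1 ⇒ converges.

0.2318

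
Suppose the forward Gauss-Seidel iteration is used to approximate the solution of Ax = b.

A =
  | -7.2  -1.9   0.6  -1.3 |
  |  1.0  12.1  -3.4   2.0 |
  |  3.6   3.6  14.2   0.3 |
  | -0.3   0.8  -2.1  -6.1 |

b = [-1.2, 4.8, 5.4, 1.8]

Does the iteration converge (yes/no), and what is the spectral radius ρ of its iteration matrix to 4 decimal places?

A = D + L + U where D = diag(-7.2, 12.1, 14.2, -6.1).
GS T = -(D+L)⁻¹U: row 0 first, T[0,3] = -(-1.3)/(-7.2) = -0.1806; later rows by forward substitution.
  T[0,:] = [+0.0000, -0.2639, +0.0833, -0.1806]
  T[1,:] = [+0.0000, +0.0218, +0.2741, -0.1504]
  T[2,:] = [+0.0000, +0.0614, -0.0906, +0.0628]
  T[3,:] = [+0.0000, -0.0053, +0.0630, -0.0324]
eigenvalue magnitudes: 0.2064, 0.1014, 0.0037, 0.0000.
ρ(T) = max|λ| = 0.2064; 0.2064 < 1: convergent.

yes, ρ = 0.2064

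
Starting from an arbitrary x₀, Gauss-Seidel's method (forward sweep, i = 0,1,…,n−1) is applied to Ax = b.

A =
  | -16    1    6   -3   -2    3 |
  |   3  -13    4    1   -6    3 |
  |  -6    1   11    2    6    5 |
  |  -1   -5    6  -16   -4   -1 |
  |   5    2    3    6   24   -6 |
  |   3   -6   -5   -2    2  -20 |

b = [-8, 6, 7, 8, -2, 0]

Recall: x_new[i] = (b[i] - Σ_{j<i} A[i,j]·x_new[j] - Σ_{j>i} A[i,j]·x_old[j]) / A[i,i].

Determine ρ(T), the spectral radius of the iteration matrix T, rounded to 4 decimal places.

0.6417

A = D + L + U where D = diag(-16, -13, 11, -16, 24, -20).
T_GS = -(D+L)⁻¹U: row 0 first, T[0,1] = -(1)/(-16) = +0.0625; later rows by forward substitution.
  T[0,:] = [+0.0000  +0.0625  +0.3750  -0.1875  -0.1250  +0.1875]
  T[1,:] = [+0.0000  +0.0144  +0.3942  +0.0337  -0.4904  +0.2740]
  T[2,:] = [+0.0000  +0.0328  +0.1687  -0.2872  -0.5691  -0.3772]
  T[3,:] = [+0.0000  +0.0039  -0.0834  -0.1065  -0.3023  -0.3013]
  T[4,:] = [+0.0000  -0.0193  -0.1112  +0.0988  +0.2136  +0.3106]
  T[5,:] = [+0.0000  -0.0055  -0.1070  +0.0541  +0.3222  +0.1014]
eigenvalue magnitudes: 0.6417, 0.1930, 0.1930, 0.1238, 0.0111, 0.0000.
ρ = 0.6417; 0.6417 < 1, so it converges for any x₀.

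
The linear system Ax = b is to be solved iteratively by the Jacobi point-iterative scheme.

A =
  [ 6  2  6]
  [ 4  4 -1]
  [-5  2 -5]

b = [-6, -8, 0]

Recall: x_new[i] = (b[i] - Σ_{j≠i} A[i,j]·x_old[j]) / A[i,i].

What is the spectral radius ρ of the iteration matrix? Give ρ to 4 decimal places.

1.3395

A = D + L + U where D = diag(6, 4, -5).
Jacobi T = -D⁻¹(L+U): T[1,0] = -(4)/(4) = -1.0000; T[1,1] = 0.
  T[0,:] = [+0.0000, -0.3333, -1.0000]
  T[1,:] = [-1.0000, +0.0000, +0.2500]
  T[2,:] = [-1.0000, +0.4000, +0.0000]
|eigenvalues of T|: 1.3395, 0.9659, 0.3736.
spectral radius ρ = 1.3395; 1.3395 > 1, so it fails to converge.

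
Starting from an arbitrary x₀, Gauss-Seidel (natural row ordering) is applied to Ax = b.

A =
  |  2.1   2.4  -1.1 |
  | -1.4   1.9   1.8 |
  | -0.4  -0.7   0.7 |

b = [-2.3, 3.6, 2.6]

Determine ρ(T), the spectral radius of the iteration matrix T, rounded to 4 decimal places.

1.5131

A = D + L + U where D = diag(2.1, 1.9, 0.7).
T_GS = -(D+L)⁻¹U: row 0 first, T[0,1] = -(2.4)/(2.1) = -1.1429; later rows by forward substitution.
  T[0,:] = [+0.0000  -1.1429  +0.5238]
  T[1,:] = [+0.0000  -0.8421  -0.5614]
  T[2,:] = [+0.0000  -1.4952  -0.2621]
eigenvalue magnitudes: 1.5131, 0.4089, 0.0000.
ρ(T) = max|λ| = 1.5131; 1.5131 > 1, so it fails to converge.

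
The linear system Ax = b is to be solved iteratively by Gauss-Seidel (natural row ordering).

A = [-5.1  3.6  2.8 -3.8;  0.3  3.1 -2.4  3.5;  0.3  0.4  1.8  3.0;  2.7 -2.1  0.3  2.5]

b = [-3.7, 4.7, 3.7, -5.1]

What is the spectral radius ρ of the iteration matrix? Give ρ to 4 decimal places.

1.1438

Let D = diag(-5.1, 3.1, 1.8, 2.5); L, U the strict triangles.
Gauss-Seidel: T = -(D+L)⁻¹U, row 0 first, T[0,1] = -(3.6)/(-5.1) = +0.7059; later rows by forward substitution.
  T[0,:] = [+0.0000 +0.7059 +0.5490 -0.7451]
  T[1,:] = [+0.0000 -0.0683 +0.7211 -1.0569]
  T[2,:] = [+0.0000 -0.1025 -0.2517 -1.3076]
  T[3,:] = [+0.0000 -0.8074 +0.0430 +0.0738]
|roots of det(T-λI)|: 1.1438, 0.9274, 0.9274, 0.0000.
spectral radius ρ = 1.1438; 1.1438 > 1 ⇒ diverges.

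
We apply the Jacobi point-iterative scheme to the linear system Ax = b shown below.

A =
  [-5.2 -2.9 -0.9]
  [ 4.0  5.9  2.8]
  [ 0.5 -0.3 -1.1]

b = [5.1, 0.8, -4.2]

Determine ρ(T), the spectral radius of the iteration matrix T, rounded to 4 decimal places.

0.7404

Diagonal D = diag(-5.2, 5.9, -1.1); L, U strict lower/upper.
T_J = -D⁻¹(L+U): T[2,1] = -(-0.3)/(-1.1) = -0.2727; T[2,2] = 0.
  T[0,:] = [+0.0000  -0.5577  -0.1731]
  T[1,:] = [-0.6780  +0.0000  -0.4746]
  T[2,:] = [+0.4545  -0.2727  +0.0000]
|λ(T)| sorted: 0.7404, 0.5035, 0.2369.
spectral radius ρ = 0.7404; 0.7404 < 1 ⇒ converges.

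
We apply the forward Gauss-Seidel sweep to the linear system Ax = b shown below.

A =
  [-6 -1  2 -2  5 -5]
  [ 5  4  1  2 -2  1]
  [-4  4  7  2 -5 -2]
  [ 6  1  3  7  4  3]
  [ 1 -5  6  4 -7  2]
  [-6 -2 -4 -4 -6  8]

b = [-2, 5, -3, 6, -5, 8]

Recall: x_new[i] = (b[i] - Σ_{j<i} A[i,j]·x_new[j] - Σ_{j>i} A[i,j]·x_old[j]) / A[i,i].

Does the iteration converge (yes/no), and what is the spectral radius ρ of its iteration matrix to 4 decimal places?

no, ρ = 1.5872

Diagonal D = diag(-6, 4, 7, 7, -7, 8); L, U strict lower/upper.
GS T = -(D+L)⁻¹U: row 0 first, T[0,5] = -(-5)/(-6) = -0.8333; later rows by forward substitution.
  T[0,:] = [+0.0000  -0.1667  +0.3333  -0.3333  +0.8333  -0.8333]
  T[1,:] = [+0.0000  +0.2083  -0.6667  -0.0833  -0.5417  +0.7917]
  T[2,:] = [+0.0000  -0.2143  +0.5714  -0.4286  +1.5000  -0.6429]
  T[3,:] = [+0.0000  +0.2049  -0.4354  +0.4813  -1.8512  +0.4481]
  T[4,:] = [+0.0000  -0.2392  +0.7648  -0.0804  +0.7338  -0.6938]
  T[5,:] = [+0.0000  -0.2570  +0.7250  -0.3048  +0.8644  -1.0448]
eigenvalue magnitudes: 1.5872, 0.6122, 0.1258, 0.1092, 0.1092, 0.0000.
spectral radius ρ = 1.5872; 1.5872 > 1 ⇒ diverges.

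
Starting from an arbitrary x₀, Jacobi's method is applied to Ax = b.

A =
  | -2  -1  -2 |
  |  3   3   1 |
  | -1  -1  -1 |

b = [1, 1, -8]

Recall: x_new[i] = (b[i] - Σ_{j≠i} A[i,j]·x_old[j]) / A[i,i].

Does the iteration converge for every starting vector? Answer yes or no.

no

Write A = D+L+U with D = diag(-2, 3, -1).
Jacobi: T = -D⁻¹(L+U), T[1,0] = -(3)/(3) = -1.0000; T[1,1] = 0.
  T[0,:] = [+0.0000 -0.5000 -1.0000]
  T[1,:] = [-1.0000 +0.0000 -0.3333]
  T[2,:] = [-1.0000 -1.0000 +0.0000]
eigenvalue magnitudes: 1.6007, 0.8537, 0.8537.
ρ = 1.6007; 1.6007 > 1, so it fails to converge.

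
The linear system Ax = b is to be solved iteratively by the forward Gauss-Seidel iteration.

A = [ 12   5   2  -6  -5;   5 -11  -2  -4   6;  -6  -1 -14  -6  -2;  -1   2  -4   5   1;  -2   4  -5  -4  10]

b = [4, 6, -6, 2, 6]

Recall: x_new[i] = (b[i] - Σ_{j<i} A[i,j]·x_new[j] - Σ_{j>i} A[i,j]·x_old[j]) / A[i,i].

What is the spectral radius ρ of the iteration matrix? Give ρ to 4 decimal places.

Split A = D + L + U, D = diag(12, -11, -14, 5, 10).
GS T = -(D+L)⁻¹U: row 0 first, T[0,4] = -(-5)/(12) = +0.4167; later rows by forward substitution.
  T[0,:] = [+0.0000, -0.4167, -0.1667, +0.5000, +0.4167]
  T[1,:] = [+0.0000, -0.1894, -0.2576, -0.1364, +0.7348]
  T[2,:] = [+0.0000, +0.1921, +0.0898, -0.6331, -0.3739]
  T[3,:] = [+0.0000, +0.1461, +0.1416, -0.3519, -0.7097]
  T[4,:] = [+0.0000, +0.1469, +0.1712, -0.3028, -0.6815]
|eigenvalues of T|: 0.8758, 0.2248, 0.0990, 0.0666, 0.0000.
ρ = 0.8758; 0.8758 < 1: convergent.

0.8758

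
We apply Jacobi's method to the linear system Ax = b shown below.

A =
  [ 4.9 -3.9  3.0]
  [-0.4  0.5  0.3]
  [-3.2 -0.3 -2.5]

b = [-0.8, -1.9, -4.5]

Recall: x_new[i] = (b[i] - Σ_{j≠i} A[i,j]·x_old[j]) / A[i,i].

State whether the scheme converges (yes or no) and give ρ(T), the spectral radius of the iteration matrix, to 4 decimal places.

Let D = diag(4.9, 0.5, -2.5); L, U the strict triangles.
Jacobi T = -D⁻¹(L+U): T[2,1] = -(-0.3)/(-2.5) = -0.1200; T[2,2] = 0.
  T[0,:] = [+0.0000 +0.7959 -0.6122]
  T[1,:] = [+0.8000 +0.0000 -0.6000]
  T[2,:] = [-1.2800 -0.1200 +0.0000]
|λ(T)| sorted: 1.4035, 0.8244, 0.5791.
spectral radius ρ = 1.4035; 1.4035 > 1, so it fails to converge.

no, ρ = 1.4035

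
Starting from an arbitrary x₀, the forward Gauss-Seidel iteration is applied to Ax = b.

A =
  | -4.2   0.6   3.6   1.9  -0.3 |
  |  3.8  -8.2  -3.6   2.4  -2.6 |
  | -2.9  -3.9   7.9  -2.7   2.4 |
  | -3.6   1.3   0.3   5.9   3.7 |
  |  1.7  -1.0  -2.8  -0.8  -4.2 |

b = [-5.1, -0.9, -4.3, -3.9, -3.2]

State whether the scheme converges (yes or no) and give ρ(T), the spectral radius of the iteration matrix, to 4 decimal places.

no, ρ = 1.1666

Let D = diag(-4.2, -8.2, 7.9, 5.9, -4.2); L, U the strict triangles.
GS T = -(D+L)⁻¹U: row 0 first, T[0,4] = -(-0.3)/(-4.2) = -0.0714; later rows by forward substitution.
  T[0,:] = [+0.0000, +0.1429, +0.8571, +0.4524, -0.0714]
  T[1,:] = [+0.0000, +0.0662, -0.0418, +0.5023, -0.3502]
  T[2,:] = [+0.0000, +0.0851, +0.2940, +0.7558, -0.5029]
  T[3,:] = [+0.0000, +0.0683, +0.5173, +0.1269, -0.5680]
  T[4,:] = [+0.0000, -0.0277, +0.0624, -0.4645, +0.4979]
moduli |λ_i(T)| = 1.1666, 0.4933, 0.2777, 0.0341, 0.0000.
ρ(T) = max|λ| = 1.1666; 1.1666 > 1 ⇒ diverges.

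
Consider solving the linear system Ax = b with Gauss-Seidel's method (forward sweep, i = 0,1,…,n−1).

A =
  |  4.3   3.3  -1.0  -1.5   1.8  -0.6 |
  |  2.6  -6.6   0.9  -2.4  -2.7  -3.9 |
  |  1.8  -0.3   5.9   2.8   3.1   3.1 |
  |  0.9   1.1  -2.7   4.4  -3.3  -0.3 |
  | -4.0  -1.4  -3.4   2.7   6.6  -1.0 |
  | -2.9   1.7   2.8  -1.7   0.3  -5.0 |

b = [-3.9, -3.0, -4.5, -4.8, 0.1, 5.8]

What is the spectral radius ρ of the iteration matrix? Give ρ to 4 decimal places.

1.1349

Diagonal D = diag(4.3, -6.6, 5.9, 4.4, 6.6, -5); L, U strict lower/upper.
Gauss-Seidel: T = -(D+L)⁻¹U, row 0 first, T[0,2] = -(-1)/(4.3) = +0.2326; later rows by forward substitution.
  T[0,:] = [+0.0000  -0.7674  +0.2326  +0.3488  -0.4186  +0.1395]
  T[1,:] = [+0.0000  -0.3023  +0.2280  -0.2262  -0.5740  -0.5359]
  T[2,:] = [+0.0000  +0.2188  -0.0594  -0.5925  -0.4269  -0.5952]
  T[3,:] = [+0.0000  +0.3668  -0.1410  -0.3784  +0.7172  -0.1916]
  T[4,:] = [+0.0000  -0.5666  +0.2164  +0.0130  -0.8888  -0.1058]
  T[5,:] = [+0.0000  +0.3061  -0.0297  -0.4816  -0.4886  -0.5377]
|eigenvalues of T|: 1.1349, 0.8349, 0.2338, 0.2338, 0.0632, 0.0000.
ρ(T) = max|λ| = 1.1349; 1.1349 > 1, so it fails to converge.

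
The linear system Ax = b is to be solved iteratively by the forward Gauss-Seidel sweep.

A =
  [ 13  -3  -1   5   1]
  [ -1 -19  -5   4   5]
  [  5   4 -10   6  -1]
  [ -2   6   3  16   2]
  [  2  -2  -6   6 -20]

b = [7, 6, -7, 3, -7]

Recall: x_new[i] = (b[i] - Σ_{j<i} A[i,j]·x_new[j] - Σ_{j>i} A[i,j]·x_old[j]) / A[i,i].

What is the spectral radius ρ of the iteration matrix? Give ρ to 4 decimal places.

Diagonal D = diag(13, -19, -10, 16, -20); L, U strict lower/upper.
T_GS = -(D+L)⁻¹U: row 0 first, T[0,1] = -(-3)/(13) = +0.2308; later rows by forward substitution.
  T[0,:] = [+0.0000, +0.2308, +0.0769, -0.3846, -0.0769]
  T[1,:] = [+0.0000, -0.0121, -0.2672, +0.2308, +0.2672]
  T[2,:] = [+0.0000, +0.1105, -0.0684, +0.5000, -0.0316]
  T[3,:] = [+0.0000, +0.0127, +0.1226, -0.2284, -0.2289]
  T[4,:] = [+0.0000, -0.0051, +0.0917, -0.2800, -0.0936]
eigenvalue magnitudes: 0.5192, 0.1056, 0.1056, 0.0786, 0.0000.
ρ = 0.5192; 0.5192 < 1, so it converges for any x₀.

0.5192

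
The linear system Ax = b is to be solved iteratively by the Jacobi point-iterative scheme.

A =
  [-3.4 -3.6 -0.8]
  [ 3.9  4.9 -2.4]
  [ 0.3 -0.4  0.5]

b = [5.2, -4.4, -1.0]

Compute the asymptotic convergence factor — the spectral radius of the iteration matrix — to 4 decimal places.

Write A = D+L+U with D = diag(-3.4, 4.9, 0.5).
Jacobi: T = -D⁻¹(L+U), T[1,0] = -(3.9)/(4.9) = -0.7959; T[1,1] = 0.
  T[0,:] = [+0.0000, -1.0588, -0.2353]
  T[1,:] = [-0.7959, +0.0000, +0.4898]
  T[2,:] = [-0.6000, +0.8000, +0.0000]
|eigenvalues of T|: 1.3140, 0.9413, 0.3727.
spectral radius ρ = 1.3140; 1.3140 > 1: divergent.

1.3140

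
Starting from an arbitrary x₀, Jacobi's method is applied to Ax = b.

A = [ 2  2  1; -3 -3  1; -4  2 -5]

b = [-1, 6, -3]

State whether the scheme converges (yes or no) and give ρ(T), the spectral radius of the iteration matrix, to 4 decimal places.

no, ρ = 1.3690

Write A = D+L+U with D = diag(2, -3, -5).
Jacobi: T = -D⁻¹(L+U), T[0,1] = -(2)/(2) = -1.0000; T[0,0] = 0.
  T[0,:] = [+0.0000, -1.0000, -0.5000]
  T[1,:] = [-1.0000, +0.0000, +0.3333]
  T[2,:] = [-0.8000, +0.4000, +0.0000]
|λ(T)| sorted: 1.3690, 1.0418, 0.3272.
spectral radius ρ = 1.3690; 1.3690 > 1: divergent.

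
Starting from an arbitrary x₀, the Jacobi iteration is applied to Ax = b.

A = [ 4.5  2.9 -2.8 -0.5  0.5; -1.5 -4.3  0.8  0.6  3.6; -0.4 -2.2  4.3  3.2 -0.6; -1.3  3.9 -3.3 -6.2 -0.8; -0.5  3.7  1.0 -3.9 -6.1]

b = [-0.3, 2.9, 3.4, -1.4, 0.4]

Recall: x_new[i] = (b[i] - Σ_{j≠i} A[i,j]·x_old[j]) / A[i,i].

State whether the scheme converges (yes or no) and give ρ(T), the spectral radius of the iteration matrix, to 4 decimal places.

no, ρ = 1.2309

A = D + L + U where D = diag(4.5, -4.3, 4.3, -6.2, -6.1).
Jacobi: T = -D⁻¹(L+U), T[3,1] = -(3.9)/(-6.2) = +0.6290; T[3,3] = 0.
  T[0,:] = [+0.0000, -0.6444, +0.6222, +0.1111, -0.1111]
  T[1,:] = [-0.3488, +0.0000, +0.1860, +0.1395, +0.8372]
  T[2,:] = [+0.0930, +0.5116, +0.0000, -0.7442, +0.1395]
  T[3,:] = [-0.2097, +0.6290, -0.5323, +0.0000, -0.1290]
  T[4,:] = [-0.0820, +0.6066, +0.1639, -0.6393, +0.0000]
moduli |λ_i(T)| = 1.2309, 0.8391, 0.8391, 0.3346, 0.0766.
ρ = 1.2309; 1.2309 > 1 ⇒ diverges.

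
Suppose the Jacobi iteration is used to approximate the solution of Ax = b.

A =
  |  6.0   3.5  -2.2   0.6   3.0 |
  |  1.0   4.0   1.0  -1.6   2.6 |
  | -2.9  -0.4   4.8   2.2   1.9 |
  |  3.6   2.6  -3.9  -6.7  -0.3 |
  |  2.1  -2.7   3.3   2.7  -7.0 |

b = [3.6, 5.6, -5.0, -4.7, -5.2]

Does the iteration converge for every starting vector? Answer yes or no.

no

A = D + L + U where D = diag(6, 4, 4.8, -6.7, -7).
Jacobi: T = -D⁻¹(L+U), T[2,4] = -(1.9)/(4.8) = -0.3958; T[2,2] = 0.
  T[0,:] = [+0.0000, -0.5833, +0.3667, -0.1000, -0.5000]
  T[1,:] = [-0.2500, +0.0000, -0.2500, +0.4000, -0.6500]
  T[2,:] = [+0.6042, +0.0833, +0.0000, -0.4583, -0.3958]
  T[3,:] = [+0.5373, +0.3881, -0.5821, +0.0000, -0.0448]
  T[4,:] = [+0.3000, -0.3857, +0.4714, +0.3857, +0.0000]
|λ(T)| sorted: 1.1221, 0.7171, 0.5863, 0.5863, 0.3691.
ρ = 1.1221; 1.1221 > 1, so it fails to converge.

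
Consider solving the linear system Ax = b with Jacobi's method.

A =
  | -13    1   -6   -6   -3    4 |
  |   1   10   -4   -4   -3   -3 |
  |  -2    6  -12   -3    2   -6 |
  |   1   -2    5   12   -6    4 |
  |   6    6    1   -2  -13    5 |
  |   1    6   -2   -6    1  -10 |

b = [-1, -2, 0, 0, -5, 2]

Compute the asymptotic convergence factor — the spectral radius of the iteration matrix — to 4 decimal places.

1.1838

Split A = D + L + U, D = diag(-13, 10, -12, 12, -13, -10).
Jacobi: T = -D⁻¹(L+U), T[4,0] = -(6)/(-13) = +0.4615; T[4,4] = 0.
  T[0,:] = [+0.0000, +0.0769, -0.4615, -0.4615, -0.2308, +0.3077]
  T[1,:] = [-0.1000, +0.0000, +0.4000, +0.4000, +0.3000, +0.3000]
  T[2,:] = [-0.1667, +0.5000, +0.0000, -0.2500, +0.1667, -0.5000]
  T[3,:] = [-0.0833, +0.1667, -0.4167, +0.0000, +0.5000, -0.3333]
  T[4,:] = [+0.4615, +0.4615, +0.0769, -0.1538, +0.0000, +0.3846]
  T[5,:] = [+0.1000, +0.6000, -0.2000, -0.6000, +0.1000, +0.0000]
|λ(T)| sorted: 1.1838, 0.7086, 0.5661, 0.5661, 0.2296, 0.2296.
ρ = 1.1838; 1.1838 > 1, so it fails to converge.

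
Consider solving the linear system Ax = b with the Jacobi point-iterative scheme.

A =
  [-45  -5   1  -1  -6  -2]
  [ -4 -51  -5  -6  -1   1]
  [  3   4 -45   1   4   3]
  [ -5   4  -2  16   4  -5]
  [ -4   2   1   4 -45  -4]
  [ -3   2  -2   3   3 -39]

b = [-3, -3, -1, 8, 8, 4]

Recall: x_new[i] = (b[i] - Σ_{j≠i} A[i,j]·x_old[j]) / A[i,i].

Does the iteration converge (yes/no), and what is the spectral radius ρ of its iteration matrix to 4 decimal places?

Let D = diag(-45, -51, -45, 16, -45, -39); L, U the strict triangles.
Jacobi T = -D⁻¹(L+U): T[4,3] = -(4)/(-45) = +0.0889; T[4,4] = 0.
  T[0,:] = [+0.0000, -0.1111, +0.0222, -0.0222, -0.1333, -0.0444]
  T[1,:] = [-0.0784, +0.0000, -0.0980, -0.1176, -0.0196, +0.0196]
  T[2,:] = [+0.0667, +0.0889, +0.0000, +0.0222, +0.0889, +0.0667]
  T[3,:] = [+0.3125, -0.2500, +0.1250, +0.0000, -0.2500, +0.3125]
  T[4,:] = [-0.0889, +0.0444, +0.0222, +0.0889, +0.0000, -0.0889]
  T[5,:] = [-0.0769, +0.0513, -0.0513, +0.0769, +0.0769, +0.0000]
moduli |λ_i(T)| = 0.2061, 0.1380, 0.1380, 0.0911, 0.0627, 0.0627.
ρ = 0.2061; 0.2061 < 1 ⇒ converges.

yes, ρ = 0.2061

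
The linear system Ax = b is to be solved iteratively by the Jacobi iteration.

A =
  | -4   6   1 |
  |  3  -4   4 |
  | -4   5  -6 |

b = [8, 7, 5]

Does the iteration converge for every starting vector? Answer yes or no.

Let D = diag(-4, -4, -6); L, U the strict triangles.
Jacobi T = -D⁻¹(L+U): T[2,1] = -(5)/(-6) = +0.8333; T[2,2] = 0.
  T[0,:] = [+0.0000  +1.5000  +0.2500]
  T[1,:] = [+0.7500  +0.0000  +1.0000]
  T[2,:] = [-0.6667  +0.8333  +0.0000]
moduli |λ_i(T)| = 1.5307, 0.9510, 0.5796.
ρ = 1.5307; 1.5307 > 1, so it fails to converge.

no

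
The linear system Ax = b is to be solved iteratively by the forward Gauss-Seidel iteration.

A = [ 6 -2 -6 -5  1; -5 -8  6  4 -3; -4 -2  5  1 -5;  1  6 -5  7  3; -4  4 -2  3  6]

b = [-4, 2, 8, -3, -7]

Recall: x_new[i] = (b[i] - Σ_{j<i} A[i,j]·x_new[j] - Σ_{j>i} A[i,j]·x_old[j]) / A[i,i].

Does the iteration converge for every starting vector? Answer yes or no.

Let D = diag(6, -8, 5, 7, 6); L, U the strict triangles.
Gauss-Seidel: T = -(D+L)⁻¹U, row 0 first, T[0,2] = -(-6)/(6) = +1.0000; later rows by forward substitution.
  T[0,:] = [+0.0000, +0.3333, +1.0000, +0.8333, -0.1667]
  T[1,:] = [+0.0000, -0.2083, +0.1250, -0.0208, -0.2708]
  T[2,:] = [+0.0000, +0.1833, +0.8500, +0.4583, +0.7583]
  T[3,:] = [+0.0000, +0.2619, +0.3571, +0.2262, +0.3690]
  T[4,:] = [+0.0000, +0.2913, +0.6881, +0.6091, +0.1377]
|λ(T)| sorted: 1.5559, 0.3562, 0.1605, 0.1605, 0.0000.
ρ = 1.5559; 1.5559 > 1, so it fails to converge.

no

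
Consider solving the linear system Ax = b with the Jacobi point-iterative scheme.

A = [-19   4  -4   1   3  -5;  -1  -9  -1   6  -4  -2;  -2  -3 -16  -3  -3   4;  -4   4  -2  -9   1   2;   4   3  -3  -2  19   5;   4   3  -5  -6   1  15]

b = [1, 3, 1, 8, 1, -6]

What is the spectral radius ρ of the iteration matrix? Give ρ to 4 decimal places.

Write A = D+L+U with D = diag(-19, -9, -16, -9, 19, 15).
Jacobi T = -D⁻¹(L+U): T[3,4] = -(1)/(-9) = +0.1111; T[3,3] = 0.
  T[0,:] = [+0.0000 +0.2105 -0.2105 +0.0526 +0.1579 -0.2632]
  T[1,:] = [-0.1111 +0.0000 -0.1111 +0.6667 -0.4444 -0.2222]
  T[2,:] = [-0.1250 -0.1875 +0.0000 -0.1875 -0.1875 +0.2500]
  T[3,:] = [-0.4444 +0.4444 -0.2222 +0.0000 +0.1111 +0.2222]
  T[4,:] = [-0.2105 -0.1579 +0.1579 +0.1053 +0.0000 -0.2632]
  T[5,:] = [-0.2667 -0.2000 +0.3333 +0.4000 -0.0667 +0.0000]
|eigenvalues of T|: 0.8621, 0.5969, 0.5969, 0.2396, 0.2396, 0.1388.
spectral radius ρ = 0.8621; 0.8621 < 1 ⇒ converges.

0.8621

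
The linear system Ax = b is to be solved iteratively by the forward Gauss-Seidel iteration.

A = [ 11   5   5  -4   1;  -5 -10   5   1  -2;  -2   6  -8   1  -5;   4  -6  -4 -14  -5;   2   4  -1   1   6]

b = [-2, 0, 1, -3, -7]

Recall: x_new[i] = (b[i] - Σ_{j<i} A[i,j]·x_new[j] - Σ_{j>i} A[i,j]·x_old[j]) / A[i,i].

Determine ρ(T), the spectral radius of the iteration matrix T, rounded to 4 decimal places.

0.9281

Write A = D+L+U with D = diag(11, -10, -8, -14, 6).
Gauss-Seidel: T = -(D+L)⁻¹U, row 0 first, T[0,2] = -(5)/(11) = -0.4545; later rows by forward substitution.
  T[0,:] = [+0.0000, -0.4545, -0.4545, +0.3636, -0.0909]
  T[1,:] = [+0.0000, +0.2273, +0.7273, -0.0818, -0.1545]
  T[2,:] = [+0.0000, +0.2841, +0.6591, -0.0273, -0.7182]
  T[3,:] = [+0.0000, -0.3084, -0.6299, +0.1468, -0.1117]
  T[4,:] = [+0.0000, +0.0988, -0.1185, -0.0957, +0.0323]
|eigenvalues of T|: 0.9281, 0.4641, 0.3006, 0.0261, 0.0000.
ρ = 0.9281; 0.9281 < 1 ⇒ converges.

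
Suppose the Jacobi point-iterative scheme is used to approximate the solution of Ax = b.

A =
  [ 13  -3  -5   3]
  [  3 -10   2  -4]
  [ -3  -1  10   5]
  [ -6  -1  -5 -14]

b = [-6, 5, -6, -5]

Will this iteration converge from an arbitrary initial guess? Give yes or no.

yes

Diagonal D = diag(13, -10, 10, -14); L, U strict lower/upper.
Jacobi: T = -D⁻¹(L+U), T[1,0] = -(3)/(-10) = +0.3000; T[1,1] = 0.
  T[0,:] = [+0.0000, +0.2308, +0.3846, -0.2308]
  T[1,:] = [+0.3000, +0.0000, +0.2000, -0.4000]
  T[2,:] = [+0.3000, +0.1000, +0.0000, -0.5000]
  T[3,:] = [-0.4286, -0.0714, -0.3571, +0.0000]
|λ(T)| sorted: 0.8717, 0.4020, 0.4020, 0.1159.
ρ(T) = max|λ| = 0.8717; 0.8717 < 1, so it converges for any x₀.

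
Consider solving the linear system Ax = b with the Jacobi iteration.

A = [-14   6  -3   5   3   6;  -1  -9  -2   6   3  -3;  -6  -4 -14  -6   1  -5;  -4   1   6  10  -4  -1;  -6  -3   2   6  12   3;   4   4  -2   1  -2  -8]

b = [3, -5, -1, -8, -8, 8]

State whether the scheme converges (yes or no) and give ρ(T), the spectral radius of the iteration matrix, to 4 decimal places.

A = D + L + U where D = diag(-14, -9, -14, 10, 12, -8).
Jacobi T = -D⁻¹(L+U): T[4,5] = -(3)/(12) = -0.2500; T[4,4] = 0.
  T[0,:] = [+0.0000 +0.4286 -0.2143 +0.3571 +0.2143 +0.4286]
  T[1,:] = [-0.1111 +0.0000 -0.2222 +0.6667 +0.3333 -0.3333]
  T[2,:] = [-0.4286 -0.2857 +0.0000 -0.4286 +0.0714 -0.3571]
  T[3,:] = [+0.4000 -0.1000 -0.6000 +0.0000 +0.4000 +0.1000]
  T[4,:] = [+0.5000 +0.2500 -0.1667 -0.5000 +0.0000 -0.2500]
  T[5,:] = [+0.5000 +0.5000 -0.2500 +0.1250 -0.2500 +0.0000]
moduli |λ_i(T)| = 1.1725, 0.6858, 0.6858, 0.5616, 0.4562, 0.3057.
spectral radius ρ = 1.1725; 1.1725 > 1, so it fails to converge.

no, ρ = 1.1725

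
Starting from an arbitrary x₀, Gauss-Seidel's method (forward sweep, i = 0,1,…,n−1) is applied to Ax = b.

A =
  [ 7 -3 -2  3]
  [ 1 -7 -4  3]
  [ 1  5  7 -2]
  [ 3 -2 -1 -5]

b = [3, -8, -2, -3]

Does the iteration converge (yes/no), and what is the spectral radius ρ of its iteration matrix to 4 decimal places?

yes, ρ = 0.6347

Split A = D + L + U, D = diag(7, -7, 7, -5).
GS T = -(D+L)⁻¹U: row 0 first, T[0,2] = -(-2)/(7) = +0.2857; later rows by forward substitution.
  T[0,:] = [+0.0000, +0.4286, +0.2857, -0.4286]
  T[1,:] = [+0.0000, +0.0612, -0.5306, +0.3673]
  T[2,:] = [+0.0000, -0.1050, +0.3382, +0.0845]
  T[3,:] = [+0.0000, +0.2536, +0.3160, -0.4210]
|eigenvalues of T|: 0.6347, 0.4734, 0.1397, 0.0000.
ρ(T) = max|λ| = 0.6347; 0.6347 < 1, so it converges for any x₀.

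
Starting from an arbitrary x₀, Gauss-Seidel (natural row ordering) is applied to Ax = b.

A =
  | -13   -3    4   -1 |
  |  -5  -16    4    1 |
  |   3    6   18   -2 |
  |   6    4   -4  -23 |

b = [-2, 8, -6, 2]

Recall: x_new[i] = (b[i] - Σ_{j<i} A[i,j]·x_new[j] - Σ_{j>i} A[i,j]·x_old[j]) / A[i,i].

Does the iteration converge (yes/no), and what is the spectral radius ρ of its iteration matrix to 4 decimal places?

yes, ρ = 0.1875

Split A = D + L + U, D = diag(-13, -16, 18, -23).
GS T = -(D+L)⁻¹U: row 0 first, T[0,3] = -(-1)/(-13) = -0.0769; later rows by forward substitution.
  T[0,:] = [+0.0000 -0.2308 +0.3077 -0.0769]
  T[1,:] = [+0.0000 +0.0721 +0.1538 +0.0865]
  T[2,:] = [+0.0000 +0.0144 -0.1026 +0.0951]
  T[3,:] = [+0.0000 -0.0502 +0.1249 -0.0216]
|eigenvalues of T|: 0.1875, 0.0944, 0.0944, 0.0000.
spectral radius ρ = 0.1875; 0.1875 < 1 ⇒ converges.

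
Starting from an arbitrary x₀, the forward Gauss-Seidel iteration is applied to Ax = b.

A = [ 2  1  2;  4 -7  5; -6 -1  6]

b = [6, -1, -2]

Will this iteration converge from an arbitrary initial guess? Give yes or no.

yes

Let D = diag(2, -7, 6); L, U the strict triangles.
Gauss-Seidel: T = -(D+L)⁻¹U, row 0 first, T[0,2] = -(2)/(2) = -1.0000; later rows by forward substitution.
  T[0,:] = [+0.0000, -0.5000, -1.0000]
  T[1,:] = [+0.0000, -0.2857, +0.1429]
  T[2,:] = [+0.0000, -0.5476, -0.9762]
|eigenvalues of T|: 0.8333, 0.4286, 0.0000.
ρ = 0.8333; 0.8333 < 1: convergent.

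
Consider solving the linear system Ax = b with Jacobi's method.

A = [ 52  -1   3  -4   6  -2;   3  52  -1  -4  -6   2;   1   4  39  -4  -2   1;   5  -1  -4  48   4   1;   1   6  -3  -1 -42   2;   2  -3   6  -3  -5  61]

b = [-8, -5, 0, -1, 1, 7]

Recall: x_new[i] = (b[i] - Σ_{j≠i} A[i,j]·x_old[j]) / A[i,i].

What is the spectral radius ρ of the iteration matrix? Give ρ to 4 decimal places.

Split A = D + L + U, D = diag(52, 52, 39, 48, -42, 61).
Jacobi: T = -D⁻¹(L+U), T[1,2] = -(-1)/(52) = +0.0192; T[1,1] = 0.
  T[0,:] = [+0.0000 +0.0192 -0.0577 +0.0769 -0.1154 +0.0385]
  T[1,:] = [-0.0577 +0.0000 +0.0192 +0.0769 +0.1154 -0.0385]
  T[2,:] = [-0.0256 -0.1026 +0.0000 +0.1026 +0.0513 -0.0256]
  T[3,:] = [-0.1042 +0.0208 +0.0833 +0.0000 -0.0833 -0.0208]
  T[4,:] = [+0.0238 +0.1429 -0.0714 -0.0238 +0.0000 +0.0476]
  T[5,:] = [-0.0328 +0.0492 -0.0984 +0.0492 +0.0820 +0.0000]
moduli |λ_i(T)| = 0.1739, 0.1407, 0.1004, 0.1004, 0.0342, 0.0342.
ρ = 0.1739; 0.1739 < 1: convergent.

0.1739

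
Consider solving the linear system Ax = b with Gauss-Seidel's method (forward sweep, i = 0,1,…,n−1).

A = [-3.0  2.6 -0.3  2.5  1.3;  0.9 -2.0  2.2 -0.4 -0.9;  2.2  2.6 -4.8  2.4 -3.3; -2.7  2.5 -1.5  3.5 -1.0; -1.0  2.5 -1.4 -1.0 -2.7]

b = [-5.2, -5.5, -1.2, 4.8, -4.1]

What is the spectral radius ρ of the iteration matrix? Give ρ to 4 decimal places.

1.4040

Write A = D+L+U with D = diag(-3, -2, -4.8, 3.5, -2.7).
GS T = -(D+L)⁻¹U: row 0 first, T[0,3] = -(2.5)/(-3) = +0.8333; later rows by forward substitution.
  T[0,:] = [+0.0000 +0.8667 -0.1000 +0.8333 +0.4333]
  T[1,:] = [+0.0000 +0.3900 +1.0550 +0.1750 -0.2550]
  T[2,:] = [+0.0000 +0.6085 +0.5256 +0.9767 -0.6270]
  T[3,:] = [+0.0000 +0.6508 -0.6054 +0.9365 +0.5334]
  T[4,:] = [+0.0000 -0.5164 +0.9656 -0.9999 -0.2691]
|eigenvalues of T|: 1.4040, 1.0727, 1.0727, 0.0312, 0.0000.
ρ(T) = max|λ| = 1.4040; 1.4040 > 1 ⇒ diverges.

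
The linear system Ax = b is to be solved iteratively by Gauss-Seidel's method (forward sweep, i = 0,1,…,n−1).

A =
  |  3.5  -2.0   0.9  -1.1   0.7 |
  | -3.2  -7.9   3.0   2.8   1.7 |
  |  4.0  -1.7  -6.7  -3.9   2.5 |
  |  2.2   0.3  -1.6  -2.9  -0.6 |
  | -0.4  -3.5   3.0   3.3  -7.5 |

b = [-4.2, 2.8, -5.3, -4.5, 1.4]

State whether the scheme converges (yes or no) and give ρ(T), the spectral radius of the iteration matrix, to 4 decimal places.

yes, ρ = 0.9019

Write A = D+L+U with D = diag(3.5, -7.9, -6.7, -2.9, -7.5).
Gauss-Seidel: T = -(D+L)⁻¹U, row 0 first, T[0,1] = -(-2)/(3.5) = +0.5714; later rows by forward substitution.
  T[0,:] = [+0.0000, +0.5714, -0.2571, +0.3143, -0.2000]
  T[1,:] = [+0.0000, -0.2315, +0.4839, +0.2271, +0.2962]
  T[2,:] = [+0.0000, +0.3999, -0.2763, -0.4521, +0.1786]
  T[3,:] = [+0.0000, +0.1889, +0.0074, +0.5113, -0.4265]
  T[4,:] = [+0.0000, +0.3206, -0.3194, -0.0786, -0.2438]
|roots of det(T-λI)|: 0.9019, 0.4316, 0.2448, 0.0146, 0.0000.
spectral radius ρ = 0.9019; 0.9019 < 1, so it converges for any x₀.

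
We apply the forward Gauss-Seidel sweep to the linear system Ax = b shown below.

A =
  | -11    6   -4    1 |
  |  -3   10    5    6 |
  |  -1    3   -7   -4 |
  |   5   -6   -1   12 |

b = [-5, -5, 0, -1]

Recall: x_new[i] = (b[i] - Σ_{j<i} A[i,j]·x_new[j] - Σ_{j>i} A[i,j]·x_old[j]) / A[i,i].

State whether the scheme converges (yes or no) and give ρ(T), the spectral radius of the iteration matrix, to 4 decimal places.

yes, ρ = 0.8298

Split A = D + L + U, D = diag(-11, 10, -7, 12).
GS T = -(D+L)⁻¹U: row 0 first, T[0,3] = -(1)/(-11) = +0.0909; later rows by forward substitution.
  T[0,:] = [+0.0000 +0.5455 -0.3636 +0.0909]
  T[1,:] = [+0.0000 +0.1636 -0.6091 -0.5727]
  T[2,:] = [+0.0000 -0.0078 -0.2091 -0.8299]
  T[3,:] = [+0.0000 -0.1461 -0.1705 -0.3934]
eigenvalue magnitudes: 0.8298, 0.2797, 0.2797, 0.0000.
ρ(T) = max|λ| = 0.8298; 0.8298 < 1 ⇒ converges.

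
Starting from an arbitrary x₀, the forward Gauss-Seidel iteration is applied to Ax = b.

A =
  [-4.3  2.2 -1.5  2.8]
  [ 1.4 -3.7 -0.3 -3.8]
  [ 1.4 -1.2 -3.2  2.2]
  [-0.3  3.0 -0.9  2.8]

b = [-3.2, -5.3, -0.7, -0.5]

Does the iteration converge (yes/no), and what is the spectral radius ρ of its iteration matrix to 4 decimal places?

no, ρ = 1.5094

Let D = diag(-4.3, -3.7, -3.2, 2.8); L, U the strict triangles.
T_GS = -(D+L)⁻¹U: row 0 first, T[0,1] = -(2.2)/(-4.3) = +0.5116; later rows by forward substitution.
  T[0,:] = [+0.0000, +0.5116, -0.3488, +0.6512]
  T[1,:] = [+0.0000, +0.1936, -0.2131, -0.7806]
  T[2,:] = [+0.0000, +0.1512, -0.0727, +1.2651]
  T[3,:] = [+0.0000, -0.1040, +0.1675, +1.3128]
|roots of det(T-λI)|: 1.5094, 0.0967, 0.0209, 0.0000.
spectral radius ρ = 1.5094; 1.5094 > 1, so it fails to converge.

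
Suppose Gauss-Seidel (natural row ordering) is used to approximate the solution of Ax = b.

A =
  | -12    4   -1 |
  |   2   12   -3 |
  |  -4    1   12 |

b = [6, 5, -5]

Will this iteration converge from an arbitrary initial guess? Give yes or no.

yes

A = D + L + U where D = diag(-12, 12, 12).
T_GS = -(D+L)⁻¹U: row 0 first, T[0,1] = -(4)/(-12) = +0.3333; later rows by forward substitution.
  T[0,:] = [+0.0000, +0.3333, -0.0833]
  T[1,:] = [+0.0000, -0.0556, +0.2639]
  T[2,:] = [+0.0000, +0.1157, -0.0498]
eigenvalue magnitudes: 0.2275, 0.1221, 0.0000.
ρ(T) = max|λ| = 0.2275; 0.2275 < 1, so it converges for any x₀.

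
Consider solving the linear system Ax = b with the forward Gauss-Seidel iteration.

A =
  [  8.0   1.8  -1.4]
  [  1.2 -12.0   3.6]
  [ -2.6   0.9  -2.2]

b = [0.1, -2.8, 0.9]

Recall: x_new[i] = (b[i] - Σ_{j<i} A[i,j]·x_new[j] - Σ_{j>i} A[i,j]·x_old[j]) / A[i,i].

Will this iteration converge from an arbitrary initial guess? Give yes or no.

yes

Split A = D + L + U, D = diag(8, -12, -2.2).
Gauss-Seidel: T = -(D+L)⁻¹U, row 0 first, T[0,2] = -(-1.4)/(8) = +0.1750; later rows by forward substitution.
  T[0,:] = [+0.0000  -0.2250  +0.1750]
  T[1,:] = [+0.0000  -0.0225  +0.3175]
  T[2,:] = [+0.0000  +0.2567  -0.0769]
moduli |λ_i(T)| = 0.3365, 0.2371, 0.0000.
spectral radius ρ = 0.3365; 0.3365 < 1, so it converges for any x₀.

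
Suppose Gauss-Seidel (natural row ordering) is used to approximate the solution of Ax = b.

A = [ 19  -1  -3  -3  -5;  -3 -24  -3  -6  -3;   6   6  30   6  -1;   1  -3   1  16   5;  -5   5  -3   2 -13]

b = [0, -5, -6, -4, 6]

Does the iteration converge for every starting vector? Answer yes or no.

yes

Write A = D+L+U with D = diag(19, -24, 30, 16, -13).
GS T = -(D+L)⁻¹U: row 0 first, T[0,1] = -(-1)/(19) = +0.0526; later rows by forward substitution.
  T[0,:] = [+0.0000 +0.0526 +0.1579 +0.1579 +0.2632]
  T[1,:] = [+0.0000 -0.0066 -0.1447 -0.2697 -0.1579]
  T[2,:] = [+0.0000 -0.0092 -0.0026 -0.1776 +0.0123]
  T[3,:] = [+0.0000 -0.0039 -0.0368 -0.0493 -0.3593]
  T[4,:] = [+0.0000 -0.0213 -0.1215 -0.1311 -0.2201]
|λ(T)| sorted: 0.4270, 0.1261, 0.1261, 0.0233, 0.0000.
ρ(T) = max|λ| = 0.4270; 0.4270 < 1: convergent.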